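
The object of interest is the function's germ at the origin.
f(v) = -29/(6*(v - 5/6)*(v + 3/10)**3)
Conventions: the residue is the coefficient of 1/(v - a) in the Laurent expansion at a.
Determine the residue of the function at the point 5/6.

At the order-1 pole 5/6 set g(v) = (v - (5/6))*f(v) = -29/(6*(v + 3/10)**3).
Simple pole: residue = g(a) at a = 5/6, which is -32625/9826.

The residue is -32625/9826.


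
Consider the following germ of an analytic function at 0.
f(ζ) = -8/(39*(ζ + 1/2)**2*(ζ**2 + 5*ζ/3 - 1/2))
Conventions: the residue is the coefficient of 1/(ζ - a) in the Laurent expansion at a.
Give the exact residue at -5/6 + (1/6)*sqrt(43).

The residue is -128/2197 - (1504/94471)*sqrt(43).

The factor ζ**2 + 5*ζ/3 - 1/2 splits as (ζ - a)(ζ - a') with a = -5/6 + (1/6)*sqrt(43), a' = -5/6 - (1/6)*sqrt(43). At the order-1 pole a set g(ζ) = (ζ - a)*f(ζ) = [-8/(39*(ζ + 1/2)**2)] / (ζ - a').
Simple pole: residue = g(a) at a = -5/6 + (1/6)*sqrt(43), which is -128/2197 - (1504/94471)*sqrt(43).


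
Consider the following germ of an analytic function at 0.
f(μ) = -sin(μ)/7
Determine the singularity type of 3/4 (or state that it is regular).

The point is a regular point.

There is no denominator, hence no pole anywhere.
The factor sin(μ) is entire.
So the germ continues analytically to 3/4.


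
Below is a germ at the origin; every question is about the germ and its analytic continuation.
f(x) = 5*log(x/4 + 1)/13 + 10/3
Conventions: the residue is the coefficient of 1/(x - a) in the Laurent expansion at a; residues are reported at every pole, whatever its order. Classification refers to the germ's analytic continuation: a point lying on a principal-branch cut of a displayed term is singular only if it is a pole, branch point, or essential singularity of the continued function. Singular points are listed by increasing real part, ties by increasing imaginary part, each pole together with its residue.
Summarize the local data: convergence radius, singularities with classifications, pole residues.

Radius of convergence at 0: 4.
At -4: a logarithmic branch point.

Branch term (5/13)*log(1 - x/(-4)): its argument vanishes at x = -4, a logarithmic branch point, modulus 4.
The radius of convergence is the smallest modulus among the singular points: 4.


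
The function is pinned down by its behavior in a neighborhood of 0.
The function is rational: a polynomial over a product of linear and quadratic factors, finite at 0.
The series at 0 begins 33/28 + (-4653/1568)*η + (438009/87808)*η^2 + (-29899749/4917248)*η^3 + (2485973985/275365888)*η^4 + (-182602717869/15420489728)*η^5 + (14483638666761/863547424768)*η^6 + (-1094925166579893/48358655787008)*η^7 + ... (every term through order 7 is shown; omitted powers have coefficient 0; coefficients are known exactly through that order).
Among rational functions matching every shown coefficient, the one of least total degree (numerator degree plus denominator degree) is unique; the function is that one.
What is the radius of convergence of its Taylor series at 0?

No rational of total degree below 4 reproduces all 8 coefficients; solving the [2/2] Pade equations on them gives f(η) = (-7*η**2/4 + 2*η - 1)/((η - 7/6)*(η + 8/11)), whose expansion matches every shown term.
Denominator factor (η - 7/6): pole of order 1 at 7/6, modulus 7/6.
Denominator factor (η + 8/11): pole of order 1 at -8/11, modulus 8/11.
The radius of convergence is the smallest modulus among the singular points: 8/11.

The radius of convergence is 8/11.


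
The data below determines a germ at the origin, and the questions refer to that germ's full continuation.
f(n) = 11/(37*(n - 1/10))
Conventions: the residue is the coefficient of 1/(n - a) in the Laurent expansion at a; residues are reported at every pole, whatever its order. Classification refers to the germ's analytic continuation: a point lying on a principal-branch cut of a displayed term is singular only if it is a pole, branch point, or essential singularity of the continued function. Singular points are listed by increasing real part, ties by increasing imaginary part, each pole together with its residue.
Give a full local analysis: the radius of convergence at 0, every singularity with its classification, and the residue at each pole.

Radius of convergence at 0: 1/10.
At 1/10: a pole of order 1; residue 11/37.

Denominator factor (n - 1/10): pole of order 1 at 1/10, modulus 1/10.
The radius of convergence is the smallest modulus among the singular points: 1/10.
At the order-1 pole 1/10 set g(n) = (n - (1/10))*f(n) = 11/37.
Simple pole: residue = g(a) at a = 1/10, which is 11/37.


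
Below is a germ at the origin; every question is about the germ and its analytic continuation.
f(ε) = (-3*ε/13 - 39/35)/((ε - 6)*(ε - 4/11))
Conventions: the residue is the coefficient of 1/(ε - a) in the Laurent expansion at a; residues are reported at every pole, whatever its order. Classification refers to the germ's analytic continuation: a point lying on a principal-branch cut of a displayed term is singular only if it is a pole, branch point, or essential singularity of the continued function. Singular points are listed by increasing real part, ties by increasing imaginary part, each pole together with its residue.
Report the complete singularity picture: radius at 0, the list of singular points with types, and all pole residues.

Radius of convergence at 0: 4/11.
At 4/11: a pole of order 1; residue 5997/28210.
At 6: a pole of order 1; residue -12507/28210.

Denominator factor (ε - 4/11): pole of order 1 at 4/11, modulus 4/11.
Denominator factor (ε - 6): pole of order 1 at 6, modulus 6.
The radius of convergence is the smallest modulus among the singular points: 4/11.
At the order-1 pole 4/11 set g(ε) = (ε - (4/11))*f(ε) = (-3*ε/13 - 39/35)/(ε - 6).
Simple pole: residue = g(a) at a = 4/11, which is 5997/28210.
At the order-1 pole 6 set g(ε) = (ε - (6))*f(ε) = (-3*ε/13 - 39/35)/(ε - 4/11).
Simple pole: residue = g(a) at a = 6, which is -12507/28210.
List the singular points by increasing real part (a conjugate pair: the negative imaginary part first).


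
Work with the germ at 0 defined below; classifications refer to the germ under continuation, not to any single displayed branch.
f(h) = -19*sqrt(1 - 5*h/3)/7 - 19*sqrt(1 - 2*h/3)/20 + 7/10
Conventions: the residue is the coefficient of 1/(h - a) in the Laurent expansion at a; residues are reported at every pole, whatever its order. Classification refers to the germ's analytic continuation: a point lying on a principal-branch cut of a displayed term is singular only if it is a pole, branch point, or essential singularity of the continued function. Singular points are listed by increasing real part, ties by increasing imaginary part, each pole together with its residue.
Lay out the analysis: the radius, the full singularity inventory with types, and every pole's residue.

Radius of convergence at 0: 3/5.
At 3/5: an algebraic (square-root) branch point.
At 3/2: an algebraic (square-root) branch point.

Branch term (-19/20)*sqrt(1 - h/(3/2)): its argument vanishes at h = 3/2, a square-root branch point, modulus 3/2.
Branch term (-19/7)*sqrt(1 - h/(3/5)): its argument vanishes at h = 3/5, a square-root branch point, modulus 3/5.
The radius of convergence is the smallest modulus among the singular points: 3/5.
List the singular points by increasing real part (a conjugate pair: the negative imaginary part first).


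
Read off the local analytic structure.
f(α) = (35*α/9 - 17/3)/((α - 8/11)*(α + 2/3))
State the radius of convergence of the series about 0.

The radius of convergence is 2/3.

Denominator factor (α + 2/3): pole of order 1 at -2/3, modulus 2/3.
Denominator factor (α - 8/11): pole of order 1 at 8/11, modulus 8/11.
The radius of convergence is the smallest modulus among the singular points: 2/3.


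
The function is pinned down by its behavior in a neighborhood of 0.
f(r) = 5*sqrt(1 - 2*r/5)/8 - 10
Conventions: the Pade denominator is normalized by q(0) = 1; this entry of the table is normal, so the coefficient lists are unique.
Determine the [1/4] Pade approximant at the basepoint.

The Pade approximant has numerator coefficients [-75/8, 310943/118376]; denominator coefficients [1, -21716/73985, 1909/739850, 167/1849625, 103/14797000].

Taylor coefficients needed (expand at 0): a_0 = -75/8, a_1 = -1/8, a_2 = -1/80, a_3 = -1/400, a_4 = -1/1600, a_5 = -7/40000.
Write the denominator as Q(r) = 1 + q1*r + q2*r^2 + q3*r^3 + q4*r^4. Requiring Q*f - P = O(r^6) with deg P <= 1 kills the coefficients of r^2..r^5 in Q*f:
  r^2: a_2 + q1*a_1 + q2*a_0 = 0, i.e. -1/80 + (-1/8)*q1 + (-75/8)*q2 = 0.
  r^3: a_3 + q1*a_2 + q2*a_1 + q3*a_0 = 0, i.e. -1/400 + (-1/80)*q1 + (-1/8)*q2 + (-75/8)*q3 = 0.
  r^4: a_4 + q1*a_3 + q2*a_2 + q3*a_1 + q4*a_0 = 0, i.e. -1/1600 + (-1/400)*q1 + (-1/80)*q2 + (-1/8)*q3 + (-75/8)*q4 = 0.
  r^5: a_5 + q1*a_4 + q2*a_3 + q3*a_2 + q4*a_1 = 0, i.e. -7/40000 + (-1/1600)*q1 + (-1/400)*q2 + (-1/80)*q3 + (-1/8)*q4 = 0.
Solving this linear system: q1 = -21716/73985, q2 = 1909/739850, q3 = 167/1849625, q4 = 103/14797000.
The numerator is Q*f truncated at degree 1: P0 = a_0 = -75/8; P1 = a_1 + q1*a_0 = 310943/118376.


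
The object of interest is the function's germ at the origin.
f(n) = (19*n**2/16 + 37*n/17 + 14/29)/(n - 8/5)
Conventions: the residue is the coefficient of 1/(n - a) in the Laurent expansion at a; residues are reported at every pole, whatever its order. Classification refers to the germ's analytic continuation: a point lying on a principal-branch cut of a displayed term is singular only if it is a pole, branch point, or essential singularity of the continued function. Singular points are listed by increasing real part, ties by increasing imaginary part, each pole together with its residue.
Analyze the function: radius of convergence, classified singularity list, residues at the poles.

Denominator factor (n - 8/5): pole of order 1 at 8/5, modulus 8/5.
The radius of convergence is the smallest modulus among the singular points: 8/5.
At the order-1 pole 8/5 set g(n) = (n - (8/5))*f(n) = 19*n**2/16 + 37*n/17 + 14/29.
Simple pole: residue = g(a) at a = 8/5, which is 86338/12325.

Radius of convergence at 0: 8/5.
At 8/5: a pole of order 1; residue 86338/12325.


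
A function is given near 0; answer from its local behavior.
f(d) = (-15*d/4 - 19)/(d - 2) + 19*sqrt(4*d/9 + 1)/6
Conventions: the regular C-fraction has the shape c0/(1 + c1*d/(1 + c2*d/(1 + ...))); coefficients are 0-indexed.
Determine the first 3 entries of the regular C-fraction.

The regular C-fraction coefficients are [38/3, -1583/2736, 198163/1443696].

Taylor coefficients (expand at 0): a_0 = 38/3, a_1 = 1583/216, a_2 = 12575/3888.
c0 = a_0 = 38/3. Peel one level at a time: if S = 1 + c*d/S' with S'(0) = 1, then c is the d-coefficient of S and S' = c*d/(S - 1).
S_1 = c0/f = 1 + (-1583/2736)*d + (198163/2495232)*d^2 + ...; c1 = -1583/2736.
S_2 = c1*d/(S_1 - 1) = 1 + (198163/1443696)*d + ...; c2 = 198163/1443696.


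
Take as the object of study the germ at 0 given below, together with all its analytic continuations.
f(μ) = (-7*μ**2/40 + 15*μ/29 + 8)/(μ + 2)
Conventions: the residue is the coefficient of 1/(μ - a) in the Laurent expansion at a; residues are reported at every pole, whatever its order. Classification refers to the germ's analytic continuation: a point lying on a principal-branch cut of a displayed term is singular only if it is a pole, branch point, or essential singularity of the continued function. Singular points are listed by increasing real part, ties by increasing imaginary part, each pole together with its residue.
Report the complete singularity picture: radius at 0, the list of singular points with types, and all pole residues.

Denominator factor (μ + 2): pole of order 1 at -2, modulus 2.
The radius of convergence is the smallest modulus among the singular points: 2.
At the order-1 pole -2 set g(μ) = (μ - (-2))*f(μ) = -7*μ**2/40 + 15*μ/29 + 8.
Simple pole: residue = g(a) at a = -2, which is 1817/290.

Radius of convergence at 0: 2.
At -2: a pole of order 1; residue 1817/290.


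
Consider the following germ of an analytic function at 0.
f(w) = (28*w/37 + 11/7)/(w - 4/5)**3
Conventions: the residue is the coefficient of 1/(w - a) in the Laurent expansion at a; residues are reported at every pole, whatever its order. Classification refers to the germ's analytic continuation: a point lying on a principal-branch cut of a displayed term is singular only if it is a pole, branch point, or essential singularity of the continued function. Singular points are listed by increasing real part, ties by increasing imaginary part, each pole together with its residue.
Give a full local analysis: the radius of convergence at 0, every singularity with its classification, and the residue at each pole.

Radius of convergence at 0: 4/5.
At 4/5: a pole of order 3; residue 0.

Denominator factor (w - 4/5)^3: pole of order 3 at 4/5, modulus 4/5.
The radius of convergence is the smallest modulus among the singular points: 4/5.
At the order-3 pole 4/5 set g(w) = (w - (4/5))^3*f(w) = 28*w/37 + 11/7.
Order-3 pole: residue = g''(a)/2; g''(4/5) = 0, so the residue is 0.


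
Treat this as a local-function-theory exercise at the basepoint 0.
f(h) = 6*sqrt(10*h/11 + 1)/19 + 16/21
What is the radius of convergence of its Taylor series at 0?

Branch term (6/19)*sqrt(1 - h/(-11/10)): its argument vanishes at h = -11/10, a square-root branch point, modulus 11/10.
The radius of convergence is the smallest modulus among the singular points: 11/10.

The radius of convergence is 11/10.


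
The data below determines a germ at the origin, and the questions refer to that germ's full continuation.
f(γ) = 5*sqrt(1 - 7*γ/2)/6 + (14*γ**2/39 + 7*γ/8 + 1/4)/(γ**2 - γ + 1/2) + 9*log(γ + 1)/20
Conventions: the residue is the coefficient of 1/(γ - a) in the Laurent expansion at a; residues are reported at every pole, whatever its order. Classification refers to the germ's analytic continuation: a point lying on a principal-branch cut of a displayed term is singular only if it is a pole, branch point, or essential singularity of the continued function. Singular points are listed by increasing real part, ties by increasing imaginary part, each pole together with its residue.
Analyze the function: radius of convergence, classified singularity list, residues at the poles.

Denominator factor (γ**2 - γ + 1/2): discriminant -1, complex-conjugate roots (1/2) + (1/2)*i and (1/2) - (1/2)*i; poles of order 1, moduli (1/2)*sqrt(2) and (1/2)*sqrt(2).
Branch term (5/6)*sqrt(1 - γ/(2/7)): its argument vanishes at γ = 2/7, a square-root branch point, modulus 2/7.
Branch term (9/20)*log(1 - γ/(-1)): its argument vanishes at γ = -1, a logarithmic branch point, modulus 1.
The radius of convergence is the smallest modulus among the singular points: 2/7.
The branch terms are analytic at (1/2) - (1/2)*i and contribute nothing to the residue; only the rational part matters.
The factor γ**2 - γ + 1/2 splits as (γ - a)(γ - a') with a = (1/2) - (1/2)*i, a' = (1/2) + (1/2)*i. At the order-1 pole a set g(γ) = (γ - a)*(rational part) = [14*γ**2/39 + 7*γ/8 + 1/4] / (γ - a').
Simple pole: residue = g(a) at a = (1/2) - (1/2)*i, which is (385/624) + (11/16)*i.
The branch terms are analytic at (1/2) + (1/2)*i and contribute nothing to the residue; only the rational part matters.
The factor γ**2 - γ + 1/2 splits as (γ - a)(γ - a') with a = (1/2) + (1/2)*i, a' = (1/2) - (1/2)*i. At the order-1 pole a set g(γ) = (γ - a)*(rational part) = [14*γ**2/39 + 7*γ/8 + 1/4] / (γ - a').
Simple pole: residue = g(a) at a = (1/2) + (1/2)*i, which is (385/624) - (11/16)*i.
List the singular points by increasing real part (a conjugate pair: the negative imaginary part first).

Radius of convergence at 0: 2/7.
At -1: a logarithmic branch point.
At 2/7: an algebraic (square-root) branch point.
At (1/2) - (1/2)*i: a pole of order 1; residue (385/624) + (11/16)*i.
At (1/2) + (1/2)*i: a pole of order 1; residue (385/624) - (11/16)*i.


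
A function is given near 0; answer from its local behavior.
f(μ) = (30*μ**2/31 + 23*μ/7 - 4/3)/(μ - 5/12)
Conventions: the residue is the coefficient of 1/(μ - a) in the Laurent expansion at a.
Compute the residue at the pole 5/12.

The residue is 1061/5208.

At the order-1 pole 5/12 set g(μ) = (μ - (5/12))*f(μ) = 30*μ**2/31 + 23*μ/7 - 4/3.
Simple pole: residue = g(a) at a = 5/12, which is 1061/5208.


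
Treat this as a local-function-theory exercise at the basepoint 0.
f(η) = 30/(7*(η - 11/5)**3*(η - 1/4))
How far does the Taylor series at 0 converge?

Denominator factor (η - 11/5)^3: pole of order 3 at 11/5, modulus 11/5.
Denominator factor (η - 1/4): pole of order 1 at 1/4, modulus 1/4.
The radius of convergence is the smallest modulus among the singular points: 1/4.

The radius of convergence is 1/4.


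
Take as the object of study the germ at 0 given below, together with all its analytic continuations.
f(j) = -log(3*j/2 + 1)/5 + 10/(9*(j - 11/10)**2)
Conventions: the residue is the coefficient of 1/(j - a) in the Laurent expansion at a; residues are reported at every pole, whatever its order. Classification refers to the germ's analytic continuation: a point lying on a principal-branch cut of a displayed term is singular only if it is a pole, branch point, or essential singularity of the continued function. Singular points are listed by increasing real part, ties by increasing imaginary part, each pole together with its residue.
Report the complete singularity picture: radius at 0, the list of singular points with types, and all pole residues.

Denominator factor (j - 11/10)^2: pole of order 2 at 11/10, modulus 11/10.
Branch term (-1/5)*log(1 - j/(-2/3)): its argument vanishes at j = -2/3, a logarithmic branch point, modulus 2/3.
The radius of convergence is the smallest modulus among the singular points: 2/3.
The branch term is analytic at 11/10 and contributes nothing to the residue; only the rational part matters.
At the order-2 pole 11/10 set g(j) = (j - (11/10))^2*(rational part) = 10/9.
Order-2 pole: residue = g'(a); g'(11/10) = 0, so the residue is 0.
List the singular points by increasing real part (a conjugate pair: the negative imaginary part first).

Radius of convergence at 0: 2/3.
At -2/3: a logarithmic branch point.
At 11/10: a pole of order 2; residue 0.


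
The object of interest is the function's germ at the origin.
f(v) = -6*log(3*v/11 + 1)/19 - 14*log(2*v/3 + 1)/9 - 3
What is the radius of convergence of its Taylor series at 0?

The radius of convergence is 3/2.

Branch term (-6/19)*log(1 - v/(-11/3)): its argument vanishes at v = -11/3, a logarithmic branch point, modulus 11/3.
Branch term (-14/9)*log(1 - v/(-3/2)): its argument vanishes at v = -3/2, a logarithmic branch point, modulus 3/2.
The radius of convergence is the smallest modulus among the singular points: 3/2.


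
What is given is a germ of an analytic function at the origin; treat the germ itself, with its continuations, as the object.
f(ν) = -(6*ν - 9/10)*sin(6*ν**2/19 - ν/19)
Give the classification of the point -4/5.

The point is a regular point.

There is no denominator, hence no pole anywhere.
The factor -sin(6*ν**2/19 - ν/19) is entire.
So the germ continues analytically to -4/5.


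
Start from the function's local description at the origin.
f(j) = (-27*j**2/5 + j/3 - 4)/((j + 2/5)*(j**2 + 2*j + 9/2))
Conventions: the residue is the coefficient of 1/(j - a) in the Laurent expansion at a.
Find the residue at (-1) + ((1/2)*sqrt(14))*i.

The residue is (-2377/1158) - ((2510/4053)*sqrt(14))*i.

The factor j**2 + 2*j + 9/2 splits as (j - a)(j - a') with a = (-1) + ((1/2)*sqrt(14))*i, a' = (-1) - ((1/2)*sqrt(14))*i. At the order-1 pole a set g(j) = (j - a)*f(j) = [(-27*j**2/5 + j/3 - 4)/(j + 2/5)] / (j - a').
Simple pole: residue = g(a) at a = (-1) + ((1/2)*sqrt(14))*i, which is (-2377/1158) - ((2510/4053)*sqrt(14))*i.


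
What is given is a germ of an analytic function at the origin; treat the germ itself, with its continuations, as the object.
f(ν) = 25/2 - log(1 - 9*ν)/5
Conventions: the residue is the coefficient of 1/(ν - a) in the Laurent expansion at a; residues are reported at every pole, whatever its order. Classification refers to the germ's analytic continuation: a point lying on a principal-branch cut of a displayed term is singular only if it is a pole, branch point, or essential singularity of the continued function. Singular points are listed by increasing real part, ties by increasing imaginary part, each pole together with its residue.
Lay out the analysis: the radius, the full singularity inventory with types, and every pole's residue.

Branch term (-1/5)*log(1 - ν/(1/9)): its argument vanishes at ν = 1/9, a logarithmic branch point, modulus 1/9.
The radius of convergence is the smallest modulus among the singular points: 1/9.

Radius of convergence at 0: 1/9.
At 1/9: a logarithmic branch point.


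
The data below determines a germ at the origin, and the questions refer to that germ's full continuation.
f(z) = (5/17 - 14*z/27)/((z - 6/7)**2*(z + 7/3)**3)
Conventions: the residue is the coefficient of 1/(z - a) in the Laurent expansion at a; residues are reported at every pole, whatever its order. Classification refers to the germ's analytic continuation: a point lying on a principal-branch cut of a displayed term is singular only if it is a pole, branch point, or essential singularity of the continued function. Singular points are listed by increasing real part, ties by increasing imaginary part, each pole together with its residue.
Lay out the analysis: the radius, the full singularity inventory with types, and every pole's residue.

Denominator factor (z - 6/7)^2: pole of order 2 at 6/7, modulus 6/7.
Denominator factor (z + 7/3)^3: pole of order 3 at -7/3, modulus 7/3.
The radius of convergence is the smallest modulus among the singular points: 6/7.
At the order-3 pole -7/3 set g(z) = (z - (-7/3))^3*f(z) = (5/17 - 14*z/27)/(z - 6/7)**2.
Order-3 pole: residue = g''(a)/2; g''(-7/3) = 7956914/342569057, so the residue is 3978457/342569057.
At the order-2 pole 6/7 set g(z) = (z - (6/7))^2*f(z) = (5/17 - 14*z/27)/(z + 7/3)**3.
Order-2 pole: residue = g'(a); g'(6/7) = -3978457/342569057, so the residue is -3978457/342569057.
List the singular points by increasing real part (a conjugate pair: the negative imaginary part first).

Radius of convergence at 0: 6/7.
At -7/3: a pole of order 3; residue 3978457/342569057.
At 6/7: a pole of order 2; residue -3978457/342569057.


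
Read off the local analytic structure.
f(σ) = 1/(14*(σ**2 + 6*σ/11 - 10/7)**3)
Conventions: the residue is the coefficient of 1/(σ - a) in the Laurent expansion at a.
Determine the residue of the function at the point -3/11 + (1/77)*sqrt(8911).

The residue is (3382071/66013869344)*sqrt(8911).

The factor σ**2 + 6*σ/11 - 10/7 splits as (σ - a)(σ - a') with a = -3/11 + (1/77)*sqrt(8911), a' = -3/11 - (1/77)*sqrt(8911). At the order-3 pole a set g(σ) = (σ - a)^3*f(σ) = [1/14] / (σ - a')^3.
Order-3 pole: residue = g''(a)/2; g''(-3/11 + (1/77)*sqrt(8911)) = (3382071/33006934672)*sqrt(8911), so the residue is (3382071/66013869344)*sqrt(8911).


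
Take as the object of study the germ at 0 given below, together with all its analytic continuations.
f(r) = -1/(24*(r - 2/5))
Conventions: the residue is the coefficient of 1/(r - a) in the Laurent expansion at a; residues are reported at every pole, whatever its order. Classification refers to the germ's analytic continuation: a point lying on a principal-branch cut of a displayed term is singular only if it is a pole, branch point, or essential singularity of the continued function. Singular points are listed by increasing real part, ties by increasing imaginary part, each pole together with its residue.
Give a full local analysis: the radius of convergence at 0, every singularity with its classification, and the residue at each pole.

Radius of convergence at 0: 2/5.
At 2/5: a pole of order 1; residue -1/24.

Denominator factor (r - 2/5): pole of order 1 at 2/5, modulus 2/5.
The radius of convergence is the smallest modulus among the singular points: 2/5.
At the order-1 pole 2/5 set g(r) = (r - (2/5))*f(r) = -1/24.
Simple pole: residue = g(a) at a = 2/5, which is -1/24.


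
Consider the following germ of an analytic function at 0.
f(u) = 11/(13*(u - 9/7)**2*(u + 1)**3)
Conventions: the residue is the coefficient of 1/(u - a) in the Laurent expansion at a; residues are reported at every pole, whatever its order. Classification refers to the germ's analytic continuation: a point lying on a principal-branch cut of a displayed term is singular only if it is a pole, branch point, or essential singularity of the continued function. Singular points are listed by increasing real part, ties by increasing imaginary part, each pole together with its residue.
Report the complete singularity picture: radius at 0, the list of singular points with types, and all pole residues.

Radius of convergence at 0: 1.
At -1: a pole of order 3; residue 79233/851968.
At 9/7: a pole of order 2; residue -79233/851968.

Denominator factor (u + 1)^3: pole of order 3 at -1, modulus 1.
Denominator factor (u - 9/7)^2: pole of order 2 at 9/7, modulus 9/7.
The radius of convergence is the smallest modulus among the singular points: 1.
At the order-3 pole -1 set g(u) = (u - (-1))^3*f(u) = 11/(13*(u - 9/7)**2).
Order-3 pole: residue = g''(a)/2; g''(-1) = 79233/425984, so the residue is 79233/851968.
At the order-2 pole 9/7 set g(u) = (u - (9/7))^2*f(u) = 11/(13*(u + 1)**3).
Order-2 pole: residue = g'(a); g'(9/7) = -79233/851968, so the residue is -79233/851968.
List the singular points by increasing real part (a conjugate pair: the negative imaginary part first).


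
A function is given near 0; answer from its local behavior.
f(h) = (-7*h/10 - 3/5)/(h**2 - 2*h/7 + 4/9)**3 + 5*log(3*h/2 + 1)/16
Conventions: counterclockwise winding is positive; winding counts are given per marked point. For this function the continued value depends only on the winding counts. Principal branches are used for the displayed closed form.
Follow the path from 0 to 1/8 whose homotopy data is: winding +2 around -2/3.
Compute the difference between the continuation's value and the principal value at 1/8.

The rational part is single-valued and drops out of the difference; each branch term changes only by its own monodromy.
(5/16)*log(1 - h/(-2/3)): each positive loop around -2/3 adds 2*pi*i to the log, so winding +2 contributes (5/16)*(2)*2*pi*i = (5/4)*pi*i.
Summing the contributions at h = 1/8 gives (5/4)*pi*i.

Continued minus principal equals (5/4)*pi*i.


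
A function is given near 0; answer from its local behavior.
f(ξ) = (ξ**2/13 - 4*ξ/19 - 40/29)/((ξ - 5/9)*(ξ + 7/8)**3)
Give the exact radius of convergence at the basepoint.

The radius of convergence is 5/9.

Denominator factor (ξ - 5/9): pole of order 1 at 5/9, modulus 5/9.
Denominator factor (ξ + 7/8)^3: pole of order 3 at -7/8, modulus 7/8.
The radius of convergence is the smallest modulus among the singular points: 5/9.


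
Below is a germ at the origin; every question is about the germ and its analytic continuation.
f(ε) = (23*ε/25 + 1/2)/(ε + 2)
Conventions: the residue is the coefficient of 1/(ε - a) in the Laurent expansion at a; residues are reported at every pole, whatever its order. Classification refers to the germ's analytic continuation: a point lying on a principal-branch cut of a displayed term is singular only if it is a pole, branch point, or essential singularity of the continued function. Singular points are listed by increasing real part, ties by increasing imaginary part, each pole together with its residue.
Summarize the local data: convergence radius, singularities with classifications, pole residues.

Radius of convergence at 0: 2.
At -2: a pole of order 1; residue -67/50.

Denominator factor (ε + 2): pole of order 1 at -2, modulus 2.
The radius of convergence is the smallest modulus among the singular points: 2.
At the order-1 pole -2 set g(ε) = (ε - (-2))*f(ε) = 23*ε/25 + 1/2.
Simple pole: residue = g(a) at a = -2, which is -67/50.


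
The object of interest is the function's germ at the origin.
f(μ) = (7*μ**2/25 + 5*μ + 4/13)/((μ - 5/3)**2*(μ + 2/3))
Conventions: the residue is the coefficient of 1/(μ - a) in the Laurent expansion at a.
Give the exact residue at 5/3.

The residue is 2589/3185.

At the order-2 pole 5/3 set g(μ) = (μ - (5/3))^2*f(μ) = (7*μ**2/25 + 5*μ + 4/13)/(μ + 2/3).
Order-2 pole: residue = g'(a); g'(5/3) = 2589/3185, so the residue is 2589/3185.


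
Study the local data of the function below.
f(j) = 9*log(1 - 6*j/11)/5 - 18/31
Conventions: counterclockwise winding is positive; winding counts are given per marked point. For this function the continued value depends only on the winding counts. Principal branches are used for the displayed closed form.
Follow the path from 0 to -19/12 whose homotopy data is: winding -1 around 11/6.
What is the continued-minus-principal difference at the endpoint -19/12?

The rational part is single-valued and drops out of the difference; each branch term changes only by its own monodromy.
(9/5)*log(1 - j/(11/6)): each positive loop around 11/6 adds 2*pi*i to the log, so winding -1 contributes (9/5)*(-1)*2*pi*i = -(18/5)*pi*i.
Summing the contributions at j = -19/12 gives -(18/5)*pi*i.

Continued minus principal equals -(18/5)*pi*i.


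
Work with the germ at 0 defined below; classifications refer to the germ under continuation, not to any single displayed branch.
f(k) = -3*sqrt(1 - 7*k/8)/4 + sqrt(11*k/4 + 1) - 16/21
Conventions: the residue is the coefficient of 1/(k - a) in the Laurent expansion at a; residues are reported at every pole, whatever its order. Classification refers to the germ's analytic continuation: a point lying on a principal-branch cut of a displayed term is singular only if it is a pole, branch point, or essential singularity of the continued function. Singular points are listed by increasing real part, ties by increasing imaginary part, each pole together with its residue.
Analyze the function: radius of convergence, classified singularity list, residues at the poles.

Branch term (-3/4)*sqrt(1 - k/(8/7)): its argument vanishes at k = 8/7, a square-root branch point, modulus 8/7.
Branch term (1)*sqrt(1 - k/(-4/11)): its argument vanishes at k = -4/11, a square-root branch point, modulus 4/11.
The radius of convergence is the smallest modulus among the singular points: 4/11.
List the singular points by increasing real part (a conjugate pair: the negative imaginary part first).

Radius of convergence at 0: 4/11.
At -4/11: an algebraic (square-root) branch point.
At 8/7: an algebraic (square-root) branch point.


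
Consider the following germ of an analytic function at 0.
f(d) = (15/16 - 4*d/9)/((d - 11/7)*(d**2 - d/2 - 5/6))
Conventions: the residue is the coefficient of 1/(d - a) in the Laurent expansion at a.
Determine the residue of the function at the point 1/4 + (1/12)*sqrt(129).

The residue is -1687/12000 - (58751/1548000)*sqrt(129).

The factor d**2 - d/2 - 5/6 splits as (d - a)(d - a') with a = 1/4 + (1/12)*sqrt(129), a' = 1/4 - (1/12)*sqrt(129). At the order-1 pole a set g(d) = (d - a)*f(d) = [(15/16 - 4*d/9)/(d - 11/7)] / (d - a').
Simple pole: residue = g(a) at a = 1/4 + (1/12)*sqrt(129), which is -1687/12000 - (58751/1548000)*sqrt(129).


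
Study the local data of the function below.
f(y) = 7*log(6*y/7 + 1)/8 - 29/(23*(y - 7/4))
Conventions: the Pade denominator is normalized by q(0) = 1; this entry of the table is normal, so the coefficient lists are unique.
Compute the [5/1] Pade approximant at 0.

The Pade approximant has numerator coefficients [116/161, 2281791/1689364, 1292079/5912774, 24462099/82778836, 12219885/289725926, 23601051/206947090]; denominator coefficients [1, 775385/2956387].

Taylor coefficients needed (expand at 0): a_0 = 116/161, a_1 = 5237/4508, a_2 = -2719/31556, a_3 = 17567/55223, a_4 = -31895/773122, a_5 = 1689364/13529635, a_6 = -620308/18941489.
Write the denominator as Q(y) = 1 + q1*y. Requiring Q*f - P = O(y^7) with deg P <= 5 kills the coefficients of y^6..y^6 in Q*f:
  y^6: a_6 + q1*a_5 = 0, i.e. -620308/18941489 + (1689364/13529635)*q1 = 0.
Solving this linear system: q1 = 775385/2956387.
The numerator is Q*f truncated at degree 5: P0 = a_0 = 116/161; P1 = a_1 + q1*a_0 = 2281791/1689364; P2 = a_2 + q1*a_1 = 1292079/5912774; P3 = a_3 + q1*a_2 = 24462099/82778836; P4 = a_4 + q1*a_3 = 12219885/289725926; P5 = a_5 + q1*a_4 = 23601051/206947090.


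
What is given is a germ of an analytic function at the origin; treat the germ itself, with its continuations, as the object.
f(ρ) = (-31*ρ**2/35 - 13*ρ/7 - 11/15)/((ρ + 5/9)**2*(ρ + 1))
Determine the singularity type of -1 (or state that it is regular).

The point is a pole of order 1.

The denominator factor ρ + 1 vanishes at -1 and appears to the power 1; the numerator there equals 5/21, nonzero, and no other factor vanishes.
Hence a pole whose order is the multiplicity, 1.


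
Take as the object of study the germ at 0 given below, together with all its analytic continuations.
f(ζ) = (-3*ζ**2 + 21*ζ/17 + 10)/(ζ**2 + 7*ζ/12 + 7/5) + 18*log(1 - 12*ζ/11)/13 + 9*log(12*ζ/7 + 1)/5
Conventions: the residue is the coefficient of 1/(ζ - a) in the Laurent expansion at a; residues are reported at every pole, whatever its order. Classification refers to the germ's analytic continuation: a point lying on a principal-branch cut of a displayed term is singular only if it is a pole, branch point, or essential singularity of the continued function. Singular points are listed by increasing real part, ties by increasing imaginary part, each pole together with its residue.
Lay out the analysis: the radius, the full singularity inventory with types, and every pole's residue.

Radius of convergence at 0: 7/12.
At -7/12: a logarithmic branch point.
At (-7/24) - ((1/120)*sqrt(18935))*i: a pole of order 1; residue (203/136) + ((108767/2575160)*sqrt(18935))*i.
At (-7/24) + ((1/120)*sqrt(18935))*i: a pole of order 1; residue (203/136) - ((108767/2575160)*sqrt(18935))*i.
At 11/12: a logarithmic branch point.

Denominator factor (ζ**2 + 7*ζ/12 + 7/5): discriminant -3787/720, complex-conjugate roots (-7/24) + ((1/120)*sqrt(18935))*i and (-7/24) - ((1/120)*sqrt(18935))*i; poles of order 1, moduli (1/5)*sqrt(35) and (1/5)*sqrt(35).
Branch term (9/5)*log(1 - ζ/(-7/12)): its argument vanishes at ζ = -7/12, a logarithmic branch point, modulus 7/12.
Branch term (18/13)*log(1 - ζ/(11/12)): its argument vanishes at ζ = 11/12, a logarithmic branch point, modulus 11/12.
The radius of convergence is the smallest modulus among the singular points: 7/12.
The branch terms are analytic at (-7/24) - ((1/120)*sqrt(18935))*i and contribute nothing to the residue; only the rational part matters.
The factor ζ**2 + 7*ζ/12 + 7/5 splits as (ζ - a)(ζ - a') with a = (-7/24) - ((1/120)*sqrt(18935))*i, a' = (-7/24) + ((1/120)*sqrt(18935))*i. At the order-1 pole a set g(ζ) = (ζ - a)*(rational part) = [-3*ζ**2 + 21*ζ/17 + 10] / (ζ - a').
Simple pole: residue = g(a) at a = (-7/24) - ((1/120)*sqrt(18935))*i, which is (203/136) + ((108767/2575160)*sqrt(18935))*i.
The branch terms are analytic at (-7/24) + ((1/120)*sqrt(18935))*i and contribute nothing to the residue; only the rational part matters.
The factor ζ**2 + 7*ζ/12 + 7/5 splits as (ζ - a)(ζ - a') with a = (-7/24) + ((1/120)*sqrt(18935))*i, a' = (-7/24) - ((1/120)*sqrt(18935))*i. At the order-1 pole a set g(ζ) = (ζ - a)*(rational part) = [-3*ζ**2 + 21*ζ/17 + 10] / (ζ - a').
Simple pole: residue = g(a) at a = (-7/24) + ((1/120)*sqrt(18935))*i, which is (203/136) - ((108767/2575160)*sqrt(18935))*i.
List the singular points by increasing real part (a conjugate pair: the negative imaginary part first).


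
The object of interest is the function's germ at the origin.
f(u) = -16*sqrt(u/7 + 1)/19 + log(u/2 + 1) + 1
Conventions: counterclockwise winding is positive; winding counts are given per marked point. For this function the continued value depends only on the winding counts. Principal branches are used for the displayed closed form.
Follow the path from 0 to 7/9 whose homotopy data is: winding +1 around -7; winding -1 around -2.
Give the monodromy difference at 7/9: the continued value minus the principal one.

Continued minus principal equals ((32/57)*sqrt(10)) - ((2)*pi)*i.

The rational part is single-valued and drops out of the difference; each branch term changes only by its own monodromy.
(-16/19)*sqrt(1 - u/(-7)): winding +1 is odd, the square root flips sign, contributing -2*(-16/19)*sqrt(1 - (7/9)/(-7)) = -2*(-16/19)*sqrt(10/9) = (32/57)*sqrt(10).
(1)*log(1 - u/(-2)): each positive loop around -2 adds 2*pi*i to the log, so winding -1 contributes (1)*(-1)*2*pi*i = -(2)*pi*i.
Summing the contributions at u = 7/9 gives ((32/57)*sqrt(10)) - ((2)*pi)*i.


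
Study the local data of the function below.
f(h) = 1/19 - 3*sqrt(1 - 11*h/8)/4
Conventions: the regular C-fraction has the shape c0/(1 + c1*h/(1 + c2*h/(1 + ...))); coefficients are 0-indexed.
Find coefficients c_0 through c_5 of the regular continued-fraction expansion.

Taylor coefficients (expand at 0): a_0 = -53/76, a_1 = 33/64, a_2 = 363/2048, a_3 = 3993/32768, a_4 = 219615/2097152, a_5 = 3382071/33554432.
c0 = a_0 = -53/76. Peel one level at a time: if S = 1 + c*h/S' with S'(0) = 1, then c is the h-coefficient of S and S' = c*h/(S - 1).
S_1 = c0/f = 1 + (627/848)*h + (1151799/1438208)*h^2 + ...; c1 = 627/848.
S_2 = c1*h/(S_1 - 1) = 1 + (-1837/1696)*h + (-121/1024)*h^2 + ...; c2 = -1837/1696.
S_3 = c2*h/(S_2 - 1) = 1 + (-583/5344)*h + (-1802053/28558336)*h^2 + ...; c3 = -583/5344.
S_4 = c3*h/(S_3 - 1) = 1 + (-3091/5344)*h + (-121/1024)*h^2 + ...; c4 = -3091/5344.
S_5 = c4*h/(S_4 - 1) = 1 + (-1837/8992)*h + ...; c5 = -1837/8992.

The regular C-fraction coefficients are [-53/76, 627/848, -1837/1696, -583/5344, -3091/5344, -1837/8992].


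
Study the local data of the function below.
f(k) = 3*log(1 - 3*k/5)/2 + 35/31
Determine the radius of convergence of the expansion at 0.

Branch term (3/2)*log(1 - k/(5/3)): its argument vanishes at k = 5/3, a logarithmic branch point, modulus 5/3.
The radius of convergence is the smallest modulus among the singular points: 5/3.

The radius of convergence is 5/3.


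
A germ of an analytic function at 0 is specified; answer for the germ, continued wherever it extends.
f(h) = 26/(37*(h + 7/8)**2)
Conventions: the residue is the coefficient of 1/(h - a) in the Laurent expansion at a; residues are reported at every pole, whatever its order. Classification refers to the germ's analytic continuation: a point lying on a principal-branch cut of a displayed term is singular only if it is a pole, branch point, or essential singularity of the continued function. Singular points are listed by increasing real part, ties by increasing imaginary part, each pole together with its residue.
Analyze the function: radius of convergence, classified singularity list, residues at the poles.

Radius of convergence at 0: 7/8.
At -7/8: a pole of order 2; residue 0.

Denominator factor (h + 7/8)^2: pole of order 2 at -7/8, modulus 7/8.
The radius of convergence is the smallest modulus among the singular points: 7/8.
At the order-2 pole -7/8 set g(h) = (h - (-7/8))^2*f(h) = 26/37.
Order-2 pole: residue = g'(a); g'(-7/8) = 0, so the residue is 0.


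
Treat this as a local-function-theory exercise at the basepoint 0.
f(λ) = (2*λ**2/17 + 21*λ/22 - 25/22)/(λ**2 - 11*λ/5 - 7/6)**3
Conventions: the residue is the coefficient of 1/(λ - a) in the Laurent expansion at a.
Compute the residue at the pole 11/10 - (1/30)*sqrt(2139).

The factor λ**2 - 11*λ/5 - 7/6 splits as (λ - a)(λ - a') with a = 11/10 - (1/30)*sqrt(2139), a' = 11/10 + (1/30)*sqrt(2139). At the order-3 pole a set g(λ) = (λ - a)^3*f(λ) = [2*λ**2/17 + 21*λ/22 - 25/22] / (λ - a')^3.
Order-3 pole: residue = g''(a)/2; g''(11/10 - (1/30)*sqrt(2139)) = (2348625/67781347139)*sqrt(2139), so the residue is (2348625/135562694278)*sqrt(2139).

The residue is (2348625/135562694278)*sqrt(2139).


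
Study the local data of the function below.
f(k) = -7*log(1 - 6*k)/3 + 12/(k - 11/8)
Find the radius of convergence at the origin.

Denominator factor (k - 11/8): pole of order 1 at 11/8, modulus 11/8.
Branch term (-7/3)*log(1 - k/(1/6)): its argument vanishes at k = 1/6, a logarithmic branch point, modulus 1/6.
The radius of convergence is the smallest modulus among the singular points: 1/6.

The radius of convergence is 1/6.
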